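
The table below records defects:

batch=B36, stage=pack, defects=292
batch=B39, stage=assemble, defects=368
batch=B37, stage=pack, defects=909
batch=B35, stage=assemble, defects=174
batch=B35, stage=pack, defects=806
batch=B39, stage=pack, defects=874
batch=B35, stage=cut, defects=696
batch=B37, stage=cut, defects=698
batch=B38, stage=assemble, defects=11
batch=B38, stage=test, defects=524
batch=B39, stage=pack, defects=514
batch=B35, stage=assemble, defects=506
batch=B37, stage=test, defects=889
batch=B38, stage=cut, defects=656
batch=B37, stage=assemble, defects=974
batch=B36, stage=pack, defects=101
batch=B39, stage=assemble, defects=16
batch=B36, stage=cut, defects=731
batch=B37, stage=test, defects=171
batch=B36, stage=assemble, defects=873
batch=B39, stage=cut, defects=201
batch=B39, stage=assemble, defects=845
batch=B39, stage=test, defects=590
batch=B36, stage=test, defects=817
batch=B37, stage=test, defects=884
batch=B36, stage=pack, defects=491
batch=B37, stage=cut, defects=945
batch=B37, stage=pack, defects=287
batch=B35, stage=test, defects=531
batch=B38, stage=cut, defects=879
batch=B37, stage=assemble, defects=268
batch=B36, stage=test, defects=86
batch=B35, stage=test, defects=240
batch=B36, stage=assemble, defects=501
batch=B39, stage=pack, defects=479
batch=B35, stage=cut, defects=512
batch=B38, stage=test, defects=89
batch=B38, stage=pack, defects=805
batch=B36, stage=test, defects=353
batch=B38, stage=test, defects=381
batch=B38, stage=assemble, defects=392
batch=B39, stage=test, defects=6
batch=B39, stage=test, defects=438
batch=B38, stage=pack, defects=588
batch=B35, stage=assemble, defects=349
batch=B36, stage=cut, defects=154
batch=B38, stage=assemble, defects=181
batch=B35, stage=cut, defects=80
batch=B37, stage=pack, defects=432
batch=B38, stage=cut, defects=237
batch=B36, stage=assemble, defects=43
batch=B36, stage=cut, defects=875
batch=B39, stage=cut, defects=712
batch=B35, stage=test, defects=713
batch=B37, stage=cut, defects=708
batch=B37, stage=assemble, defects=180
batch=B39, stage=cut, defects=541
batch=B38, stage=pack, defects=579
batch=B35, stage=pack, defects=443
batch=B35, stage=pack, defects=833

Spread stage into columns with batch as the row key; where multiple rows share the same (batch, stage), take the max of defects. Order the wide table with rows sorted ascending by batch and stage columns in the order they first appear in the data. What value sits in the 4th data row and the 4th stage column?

524

With rows sorted ascending by batch, row 4 is batch=B38. stage columns in first-appearance order: pack, assemble, cut, test; column 4 is test.
Long rows with batch=B38, stage=test: max(524, 89, 381) = 524.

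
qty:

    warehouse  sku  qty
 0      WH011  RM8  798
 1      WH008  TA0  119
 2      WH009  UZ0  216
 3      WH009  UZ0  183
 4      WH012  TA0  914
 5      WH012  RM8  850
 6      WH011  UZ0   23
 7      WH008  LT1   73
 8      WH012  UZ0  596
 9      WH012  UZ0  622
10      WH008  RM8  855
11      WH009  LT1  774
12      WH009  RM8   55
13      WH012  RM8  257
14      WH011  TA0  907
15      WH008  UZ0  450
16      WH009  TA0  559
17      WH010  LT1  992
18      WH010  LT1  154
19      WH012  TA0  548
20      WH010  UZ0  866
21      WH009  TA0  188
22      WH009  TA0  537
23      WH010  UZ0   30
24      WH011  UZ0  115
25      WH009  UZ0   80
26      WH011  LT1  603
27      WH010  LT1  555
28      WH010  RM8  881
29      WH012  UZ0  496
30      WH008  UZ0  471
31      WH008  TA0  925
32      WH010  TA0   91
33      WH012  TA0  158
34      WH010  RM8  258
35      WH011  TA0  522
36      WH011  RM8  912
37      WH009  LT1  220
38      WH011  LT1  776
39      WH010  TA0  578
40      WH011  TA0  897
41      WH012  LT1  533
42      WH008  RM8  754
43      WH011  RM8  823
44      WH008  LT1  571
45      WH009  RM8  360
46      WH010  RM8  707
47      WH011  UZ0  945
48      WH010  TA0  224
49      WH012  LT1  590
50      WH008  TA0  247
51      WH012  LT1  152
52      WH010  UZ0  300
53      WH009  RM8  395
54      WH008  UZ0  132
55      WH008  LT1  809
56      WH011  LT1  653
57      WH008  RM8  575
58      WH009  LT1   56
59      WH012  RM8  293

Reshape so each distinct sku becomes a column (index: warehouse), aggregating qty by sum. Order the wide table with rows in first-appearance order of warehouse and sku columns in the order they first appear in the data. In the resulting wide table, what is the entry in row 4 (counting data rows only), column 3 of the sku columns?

With rows in first-appearance order of warehouse, row 4 is warehouse=WH012. sku columns in first-appearance order: RM8, TA0, UZ0, LT1; column 3 is UZ0.
Long rows with warehouse=WH012, sku=UZ0: 596 + 622 + 496 = 1714.

1714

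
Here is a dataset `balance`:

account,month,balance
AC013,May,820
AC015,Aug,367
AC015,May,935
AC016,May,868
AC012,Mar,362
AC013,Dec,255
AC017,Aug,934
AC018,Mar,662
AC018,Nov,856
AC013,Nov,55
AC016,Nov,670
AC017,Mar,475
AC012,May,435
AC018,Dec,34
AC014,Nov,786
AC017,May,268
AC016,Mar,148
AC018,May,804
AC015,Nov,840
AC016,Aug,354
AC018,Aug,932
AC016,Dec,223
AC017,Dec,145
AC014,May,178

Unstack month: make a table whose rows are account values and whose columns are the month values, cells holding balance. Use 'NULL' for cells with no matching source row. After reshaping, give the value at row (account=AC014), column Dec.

No long-format row has account=AC014 and month=Dec, so the cell is NULL.

NULL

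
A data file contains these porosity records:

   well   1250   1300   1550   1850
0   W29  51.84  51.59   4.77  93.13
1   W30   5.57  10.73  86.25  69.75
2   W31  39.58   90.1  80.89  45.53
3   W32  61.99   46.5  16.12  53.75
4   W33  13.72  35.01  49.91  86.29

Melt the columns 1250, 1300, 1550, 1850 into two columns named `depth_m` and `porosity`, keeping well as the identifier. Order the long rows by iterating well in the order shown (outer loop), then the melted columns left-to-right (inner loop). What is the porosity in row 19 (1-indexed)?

20 rows total (5 × 4). Row 19: index ⌊(19-1)/4⌋ = 4 into well → W33; (19-1) mod 4 = 2 into the melted columns → 1550.
So row 19 is (W33, 1550, 49.91); porosity = 49.91.

49.91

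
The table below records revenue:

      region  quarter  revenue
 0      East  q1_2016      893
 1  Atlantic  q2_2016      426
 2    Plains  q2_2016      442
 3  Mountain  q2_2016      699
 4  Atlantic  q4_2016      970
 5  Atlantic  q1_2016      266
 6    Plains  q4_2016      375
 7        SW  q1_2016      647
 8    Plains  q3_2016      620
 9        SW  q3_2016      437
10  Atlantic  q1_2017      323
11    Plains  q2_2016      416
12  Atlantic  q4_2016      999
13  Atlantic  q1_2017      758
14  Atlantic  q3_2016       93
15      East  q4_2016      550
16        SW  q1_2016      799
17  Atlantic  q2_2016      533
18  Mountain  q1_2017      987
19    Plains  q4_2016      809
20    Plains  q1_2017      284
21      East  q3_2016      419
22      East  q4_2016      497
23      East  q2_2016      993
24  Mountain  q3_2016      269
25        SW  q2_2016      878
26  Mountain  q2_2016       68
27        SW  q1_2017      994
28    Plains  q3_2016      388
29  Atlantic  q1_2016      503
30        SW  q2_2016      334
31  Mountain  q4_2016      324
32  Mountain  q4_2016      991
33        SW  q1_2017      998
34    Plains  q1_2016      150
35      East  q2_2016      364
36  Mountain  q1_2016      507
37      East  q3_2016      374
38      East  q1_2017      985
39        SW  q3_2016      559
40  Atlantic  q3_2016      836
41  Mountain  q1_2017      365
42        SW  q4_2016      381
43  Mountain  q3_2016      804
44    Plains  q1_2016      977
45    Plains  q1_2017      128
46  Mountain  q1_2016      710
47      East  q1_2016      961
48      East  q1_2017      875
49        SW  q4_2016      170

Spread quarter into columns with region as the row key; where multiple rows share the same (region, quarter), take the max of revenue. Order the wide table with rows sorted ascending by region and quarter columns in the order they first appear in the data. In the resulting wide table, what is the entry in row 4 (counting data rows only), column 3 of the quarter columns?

With rows sorted ascending by region, row 4 is region=Plains. quarter columns in first-appearance order: q1_2016, q2_2016, q4_2016, q3_2016, q1_2017; column 3 is q4_2016.
Long rows with region=Plains, quarter=q4_2016: max(375, 809) = 809.

809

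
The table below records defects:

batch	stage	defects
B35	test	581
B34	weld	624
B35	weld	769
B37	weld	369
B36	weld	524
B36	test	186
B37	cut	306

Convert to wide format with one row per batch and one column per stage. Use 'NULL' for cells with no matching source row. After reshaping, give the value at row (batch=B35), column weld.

769

The long row with batch=B35, stage=weld has defects=769.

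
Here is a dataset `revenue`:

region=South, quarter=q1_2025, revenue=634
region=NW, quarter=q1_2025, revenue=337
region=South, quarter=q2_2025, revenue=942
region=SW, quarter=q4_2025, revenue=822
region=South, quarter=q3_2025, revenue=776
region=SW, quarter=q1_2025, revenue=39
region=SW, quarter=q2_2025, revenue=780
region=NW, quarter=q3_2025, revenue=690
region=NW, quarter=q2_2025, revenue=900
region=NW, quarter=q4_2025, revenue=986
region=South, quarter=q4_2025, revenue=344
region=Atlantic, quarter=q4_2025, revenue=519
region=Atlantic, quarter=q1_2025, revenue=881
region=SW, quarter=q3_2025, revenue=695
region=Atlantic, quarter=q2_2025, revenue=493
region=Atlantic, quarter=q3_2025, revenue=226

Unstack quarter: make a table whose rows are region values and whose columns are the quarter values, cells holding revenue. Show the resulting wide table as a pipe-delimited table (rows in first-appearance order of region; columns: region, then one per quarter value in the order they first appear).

| region | q1_2025 | q2_2025 | q4_2025 | q3_2025 |
| South | 634 | 942 | 344 | 776 |
| NW | 337 | 900 | 986 | 690 |
| SW | 39 | 780 | 822 | 695 |
| Atlantic | 881 | 493 | 519 | 226 |

Columns: region plus the 4 distinct quarter values (q1_2025, q2_2025, q4_2025, q3_2025).
For example, row South column q1_2025 takes revenue=634 from the long row (South, q1_2025).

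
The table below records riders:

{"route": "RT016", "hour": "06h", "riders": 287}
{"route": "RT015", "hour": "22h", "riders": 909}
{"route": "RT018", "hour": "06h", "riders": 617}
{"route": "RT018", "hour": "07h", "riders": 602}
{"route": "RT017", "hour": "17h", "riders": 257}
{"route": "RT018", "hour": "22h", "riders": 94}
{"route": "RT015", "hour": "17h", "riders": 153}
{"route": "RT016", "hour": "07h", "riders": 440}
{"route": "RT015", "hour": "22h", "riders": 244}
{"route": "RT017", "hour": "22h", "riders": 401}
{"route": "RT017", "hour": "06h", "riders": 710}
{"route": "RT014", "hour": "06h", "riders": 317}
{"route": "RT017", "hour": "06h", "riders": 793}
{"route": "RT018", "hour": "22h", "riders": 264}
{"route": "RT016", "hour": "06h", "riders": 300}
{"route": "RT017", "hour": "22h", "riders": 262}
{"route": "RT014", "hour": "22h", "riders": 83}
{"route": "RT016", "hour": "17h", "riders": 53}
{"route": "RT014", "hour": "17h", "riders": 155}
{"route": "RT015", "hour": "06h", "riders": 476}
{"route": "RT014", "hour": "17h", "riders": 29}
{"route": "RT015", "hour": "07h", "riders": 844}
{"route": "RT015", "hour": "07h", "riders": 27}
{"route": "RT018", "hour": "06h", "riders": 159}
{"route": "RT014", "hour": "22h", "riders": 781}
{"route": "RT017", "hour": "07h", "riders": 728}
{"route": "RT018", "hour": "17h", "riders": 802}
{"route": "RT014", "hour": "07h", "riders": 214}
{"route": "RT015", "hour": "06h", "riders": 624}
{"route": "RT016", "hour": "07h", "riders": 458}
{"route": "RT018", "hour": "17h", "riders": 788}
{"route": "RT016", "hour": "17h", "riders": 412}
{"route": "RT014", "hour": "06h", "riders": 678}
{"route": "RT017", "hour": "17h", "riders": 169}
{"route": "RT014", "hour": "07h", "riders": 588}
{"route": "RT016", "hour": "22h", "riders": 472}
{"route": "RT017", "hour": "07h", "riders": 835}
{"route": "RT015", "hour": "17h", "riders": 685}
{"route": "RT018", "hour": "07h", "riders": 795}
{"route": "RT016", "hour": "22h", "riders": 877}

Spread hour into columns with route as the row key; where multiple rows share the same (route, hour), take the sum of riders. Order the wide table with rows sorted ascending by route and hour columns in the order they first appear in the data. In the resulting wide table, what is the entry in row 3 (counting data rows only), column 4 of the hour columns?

With rows sorted ascending by route, row 3 is route=RT016. hour columns in first-appearance order: 06h, 22h, 07h, 17h; column 4 is 17h.
Long rows with route=RT016, hour=17h: 53 + 412 = 465.

465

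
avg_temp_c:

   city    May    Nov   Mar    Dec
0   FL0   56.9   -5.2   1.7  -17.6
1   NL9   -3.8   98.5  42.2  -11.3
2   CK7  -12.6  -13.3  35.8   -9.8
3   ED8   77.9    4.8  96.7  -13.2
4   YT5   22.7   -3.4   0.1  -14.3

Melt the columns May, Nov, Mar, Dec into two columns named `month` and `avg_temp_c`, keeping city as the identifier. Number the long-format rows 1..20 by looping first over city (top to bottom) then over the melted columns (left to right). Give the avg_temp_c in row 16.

-13.2

20 rows total (5 × 4). Row 16: index ⌊(16-1)/4⌋ = 3 into city → ED8; (16-1) mod 4 = 3 into the melted columns → Dec.
So row 16 is (ED8, Dec, -13.2); avg_temp_c = -13.2.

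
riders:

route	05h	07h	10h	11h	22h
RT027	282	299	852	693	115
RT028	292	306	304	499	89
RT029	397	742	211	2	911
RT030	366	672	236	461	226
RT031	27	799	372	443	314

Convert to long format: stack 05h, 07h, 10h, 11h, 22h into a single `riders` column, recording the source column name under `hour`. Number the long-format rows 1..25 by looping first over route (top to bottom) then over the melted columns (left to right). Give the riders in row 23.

372

25 rows total (5 × 5). Row 23: index ⌊(23-1)/5⌋ = 4 into route → RT031; (23-1) mod 5 = 2 into the melted columns → 10h.
So row 23 is (RT031, 10h, 372); riders = 372.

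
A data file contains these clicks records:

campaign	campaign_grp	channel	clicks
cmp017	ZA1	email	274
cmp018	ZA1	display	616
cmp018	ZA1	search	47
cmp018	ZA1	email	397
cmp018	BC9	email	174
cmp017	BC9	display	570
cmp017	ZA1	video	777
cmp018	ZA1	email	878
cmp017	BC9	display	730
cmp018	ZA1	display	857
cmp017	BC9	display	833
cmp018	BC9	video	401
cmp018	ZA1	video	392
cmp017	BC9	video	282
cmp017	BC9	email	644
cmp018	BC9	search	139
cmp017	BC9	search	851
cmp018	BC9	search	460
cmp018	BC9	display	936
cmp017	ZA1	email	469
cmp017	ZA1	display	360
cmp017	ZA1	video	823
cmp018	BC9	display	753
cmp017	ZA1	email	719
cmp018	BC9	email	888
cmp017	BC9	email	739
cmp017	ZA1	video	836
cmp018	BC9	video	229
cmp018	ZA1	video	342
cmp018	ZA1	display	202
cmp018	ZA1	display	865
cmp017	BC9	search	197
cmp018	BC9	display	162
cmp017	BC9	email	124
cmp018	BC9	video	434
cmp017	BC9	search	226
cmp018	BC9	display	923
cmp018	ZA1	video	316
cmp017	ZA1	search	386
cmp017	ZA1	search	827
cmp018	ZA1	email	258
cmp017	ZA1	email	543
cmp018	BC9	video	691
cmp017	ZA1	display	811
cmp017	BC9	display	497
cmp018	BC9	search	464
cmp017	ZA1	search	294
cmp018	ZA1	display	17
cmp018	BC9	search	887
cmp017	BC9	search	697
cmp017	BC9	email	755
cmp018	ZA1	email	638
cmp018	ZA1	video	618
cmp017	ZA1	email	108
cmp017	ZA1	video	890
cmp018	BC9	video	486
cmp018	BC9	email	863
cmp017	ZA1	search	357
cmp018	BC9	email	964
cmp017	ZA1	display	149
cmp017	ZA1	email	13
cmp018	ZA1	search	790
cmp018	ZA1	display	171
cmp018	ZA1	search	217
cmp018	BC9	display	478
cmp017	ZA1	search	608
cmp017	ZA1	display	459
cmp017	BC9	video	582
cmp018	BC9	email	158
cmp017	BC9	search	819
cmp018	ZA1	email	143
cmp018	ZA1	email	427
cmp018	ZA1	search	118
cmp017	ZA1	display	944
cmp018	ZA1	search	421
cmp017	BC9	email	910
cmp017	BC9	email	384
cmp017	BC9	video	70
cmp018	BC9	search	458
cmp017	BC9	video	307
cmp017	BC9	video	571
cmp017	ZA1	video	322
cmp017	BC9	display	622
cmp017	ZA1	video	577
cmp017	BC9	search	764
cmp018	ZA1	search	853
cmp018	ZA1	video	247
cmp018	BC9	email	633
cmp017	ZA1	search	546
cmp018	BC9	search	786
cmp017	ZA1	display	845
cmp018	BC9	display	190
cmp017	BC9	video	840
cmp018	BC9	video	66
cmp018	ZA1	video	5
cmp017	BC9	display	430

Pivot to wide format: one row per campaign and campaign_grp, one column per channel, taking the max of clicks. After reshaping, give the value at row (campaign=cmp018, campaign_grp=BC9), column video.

Rows with campaign=cmp018, campaign_grp=BC9 and channel=video: clicks values are 401, 229, 434, 691, 486, 66.
max(401, 229, 434, 691, 486, 66) = 691.

691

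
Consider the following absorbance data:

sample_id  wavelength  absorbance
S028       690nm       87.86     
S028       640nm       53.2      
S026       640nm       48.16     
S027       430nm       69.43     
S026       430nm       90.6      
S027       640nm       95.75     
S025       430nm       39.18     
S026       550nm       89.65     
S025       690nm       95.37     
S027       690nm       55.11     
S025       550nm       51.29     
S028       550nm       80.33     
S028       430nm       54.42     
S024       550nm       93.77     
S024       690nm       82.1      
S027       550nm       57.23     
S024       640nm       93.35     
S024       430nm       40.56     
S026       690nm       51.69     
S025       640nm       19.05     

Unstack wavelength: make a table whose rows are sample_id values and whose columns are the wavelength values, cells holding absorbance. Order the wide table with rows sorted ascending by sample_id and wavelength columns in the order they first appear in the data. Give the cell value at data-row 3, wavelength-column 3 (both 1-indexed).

With rows sorted ascending by sample_id, row 3 is sample_id=S026. wavelength columns in first-appearance order: 690nm, 640nm, 430nm, 550nm; column 3 is 430nm.
Long rows with sample_id=S026, wavelength=430nm: absorbance = 90.6.

90.6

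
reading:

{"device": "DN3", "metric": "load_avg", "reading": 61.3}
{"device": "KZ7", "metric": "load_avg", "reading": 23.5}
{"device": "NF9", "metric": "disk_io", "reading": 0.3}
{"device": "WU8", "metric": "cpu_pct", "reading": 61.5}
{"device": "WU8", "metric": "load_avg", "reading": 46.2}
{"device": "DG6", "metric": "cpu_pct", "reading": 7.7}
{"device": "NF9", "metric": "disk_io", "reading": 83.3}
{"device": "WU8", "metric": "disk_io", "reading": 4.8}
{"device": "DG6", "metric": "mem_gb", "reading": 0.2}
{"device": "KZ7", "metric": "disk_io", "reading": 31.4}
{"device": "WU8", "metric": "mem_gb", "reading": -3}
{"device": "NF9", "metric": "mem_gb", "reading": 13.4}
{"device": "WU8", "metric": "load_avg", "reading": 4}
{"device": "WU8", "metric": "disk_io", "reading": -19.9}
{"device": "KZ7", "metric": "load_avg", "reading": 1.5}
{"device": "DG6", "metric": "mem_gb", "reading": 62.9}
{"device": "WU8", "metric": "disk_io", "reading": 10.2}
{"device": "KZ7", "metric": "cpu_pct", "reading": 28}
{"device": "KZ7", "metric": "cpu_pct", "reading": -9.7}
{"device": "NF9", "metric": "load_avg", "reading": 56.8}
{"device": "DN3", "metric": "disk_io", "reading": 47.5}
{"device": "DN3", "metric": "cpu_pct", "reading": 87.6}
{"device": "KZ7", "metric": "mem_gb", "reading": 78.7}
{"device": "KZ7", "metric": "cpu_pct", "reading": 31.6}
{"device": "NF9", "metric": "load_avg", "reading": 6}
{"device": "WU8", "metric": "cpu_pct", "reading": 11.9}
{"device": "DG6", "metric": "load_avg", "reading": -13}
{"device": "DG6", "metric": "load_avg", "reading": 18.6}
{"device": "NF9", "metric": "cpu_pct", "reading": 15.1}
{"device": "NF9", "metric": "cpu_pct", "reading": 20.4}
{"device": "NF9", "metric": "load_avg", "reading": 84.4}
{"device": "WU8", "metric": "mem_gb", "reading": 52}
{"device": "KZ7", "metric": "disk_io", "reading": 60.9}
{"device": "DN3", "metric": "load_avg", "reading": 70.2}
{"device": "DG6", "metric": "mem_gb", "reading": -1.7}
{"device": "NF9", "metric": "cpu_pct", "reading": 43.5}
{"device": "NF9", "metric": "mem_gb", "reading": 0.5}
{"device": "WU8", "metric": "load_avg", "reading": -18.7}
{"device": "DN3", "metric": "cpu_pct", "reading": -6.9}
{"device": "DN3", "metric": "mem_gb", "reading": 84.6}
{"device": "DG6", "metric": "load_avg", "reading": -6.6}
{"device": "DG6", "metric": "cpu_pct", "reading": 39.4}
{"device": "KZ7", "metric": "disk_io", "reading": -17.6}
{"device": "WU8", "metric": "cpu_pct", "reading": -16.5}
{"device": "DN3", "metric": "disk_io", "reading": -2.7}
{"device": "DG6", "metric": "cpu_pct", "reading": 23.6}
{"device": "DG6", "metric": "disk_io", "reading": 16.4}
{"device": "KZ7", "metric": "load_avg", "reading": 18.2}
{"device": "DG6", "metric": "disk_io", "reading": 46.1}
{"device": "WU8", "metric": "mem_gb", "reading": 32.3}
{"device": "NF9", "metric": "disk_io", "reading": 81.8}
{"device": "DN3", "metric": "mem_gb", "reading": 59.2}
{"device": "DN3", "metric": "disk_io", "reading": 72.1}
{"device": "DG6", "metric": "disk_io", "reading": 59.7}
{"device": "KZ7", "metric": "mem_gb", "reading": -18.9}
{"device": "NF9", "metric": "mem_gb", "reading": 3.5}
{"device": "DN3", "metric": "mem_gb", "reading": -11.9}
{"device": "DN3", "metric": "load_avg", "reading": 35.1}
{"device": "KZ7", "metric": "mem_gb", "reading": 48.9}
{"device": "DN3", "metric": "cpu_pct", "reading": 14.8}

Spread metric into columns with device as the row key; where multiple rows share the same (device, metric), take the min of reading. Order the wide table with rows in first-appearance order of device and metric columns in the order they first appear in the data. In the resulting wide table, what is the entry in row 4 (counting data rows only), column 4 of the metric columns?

With rows in first-appearance order of device, row 4 is device=WU8. metric columns in first-appearance order: load_avg, disk_io, cpu_pct, mem_gb; column 4 is mem_gb.
Long rows with device=WU8, metric=mem_gb: min(-3, 52, 32.3) = -3.

-3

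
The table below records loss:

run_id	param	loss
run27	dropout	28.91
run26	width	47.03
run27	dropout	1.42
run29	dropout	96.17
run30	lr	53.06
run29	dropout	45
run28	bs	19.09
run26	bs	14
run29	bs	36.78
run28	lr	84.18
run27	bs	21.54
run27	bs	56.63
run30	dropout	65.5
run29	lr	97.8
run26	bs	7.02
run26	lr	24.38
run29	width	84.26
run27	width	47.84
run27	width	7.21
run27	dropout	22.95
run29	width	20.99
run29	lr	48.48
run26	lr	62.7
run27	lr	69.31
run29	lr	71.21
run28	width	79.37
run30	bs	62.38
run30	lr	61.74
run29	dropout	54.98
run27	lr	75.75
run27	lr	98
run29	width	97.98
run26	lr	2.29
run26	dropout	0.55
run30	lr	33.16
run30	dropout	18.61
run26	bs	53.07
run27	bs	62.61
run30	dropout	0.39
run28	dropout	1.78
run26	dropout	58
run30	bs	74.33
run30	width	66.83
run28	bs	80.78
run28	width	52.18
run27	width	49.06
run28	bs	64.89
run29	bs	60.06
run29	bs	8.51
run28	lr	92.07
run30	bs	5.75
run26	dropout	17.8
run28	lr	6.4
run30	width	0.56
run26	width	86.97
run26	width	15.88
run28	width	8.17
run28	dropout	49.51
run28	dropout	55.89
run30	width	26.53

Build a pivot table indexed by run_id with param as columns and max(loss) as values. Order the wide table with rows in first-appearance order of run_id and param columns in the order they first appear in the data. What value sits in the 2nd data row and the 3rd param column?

With rows in first-appearance order of run_id, row 2 is run_id=run26. param columns in first-appearance order: dropout, width, lr, bs; column 3 is lr.
Long rows with run_id=run26, param=lr: max(24.38, 62.7, 2.29) = 62.7.

62.7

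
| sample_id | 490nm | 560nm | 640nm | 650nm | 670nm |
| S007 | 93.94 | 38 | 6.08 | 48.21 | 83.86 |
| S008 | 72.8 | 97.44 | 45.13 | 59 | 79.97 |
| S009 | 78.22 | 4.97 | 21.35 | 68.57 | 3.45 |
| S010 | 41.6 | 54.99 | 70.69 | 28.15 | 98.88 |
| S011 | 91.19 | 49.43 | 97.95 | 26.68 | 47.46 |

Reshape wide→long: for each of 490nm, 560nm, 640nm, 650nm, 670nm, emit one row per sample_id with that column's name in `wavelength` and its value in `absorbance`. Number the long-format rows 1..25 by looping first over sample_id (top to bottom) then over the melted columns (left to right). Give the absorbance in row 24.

26.68

25 rows total (5 × 5). Row 24: index ⌊(24-1)/5⌋ = 4 into sample_id → S011; (24-1) mod 5 = 3 into the melted columns → 650nm.
So row 24 is (S011, 650nm, 26.68); absorbance = 26.68.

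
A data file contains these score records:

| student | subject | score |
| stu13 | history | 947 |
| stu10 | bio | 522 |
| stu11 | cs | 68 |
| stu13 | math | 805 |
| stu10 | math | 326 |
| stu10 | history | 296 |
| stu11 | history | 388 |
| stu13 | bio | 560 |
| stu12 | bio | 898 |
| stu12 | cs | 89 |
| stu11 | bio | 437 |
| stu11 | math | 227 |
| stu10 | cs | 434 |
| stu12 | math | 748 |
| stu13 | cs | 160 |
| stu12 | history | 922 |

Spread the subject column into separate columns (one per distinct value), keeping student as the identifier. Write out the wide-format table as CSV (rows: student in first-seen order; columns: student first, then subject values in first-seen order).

student,history,bio,cs,math
stu13,947,560,160,805
stu10,296,522,434,326
stu11,388,437,68,227
stu12,922,898,89,748

Columns: student plus the 4 distinct subject values (history, bio, cs, math).
For example, row stu13 column history takes score=947 from the long row (stu13, history).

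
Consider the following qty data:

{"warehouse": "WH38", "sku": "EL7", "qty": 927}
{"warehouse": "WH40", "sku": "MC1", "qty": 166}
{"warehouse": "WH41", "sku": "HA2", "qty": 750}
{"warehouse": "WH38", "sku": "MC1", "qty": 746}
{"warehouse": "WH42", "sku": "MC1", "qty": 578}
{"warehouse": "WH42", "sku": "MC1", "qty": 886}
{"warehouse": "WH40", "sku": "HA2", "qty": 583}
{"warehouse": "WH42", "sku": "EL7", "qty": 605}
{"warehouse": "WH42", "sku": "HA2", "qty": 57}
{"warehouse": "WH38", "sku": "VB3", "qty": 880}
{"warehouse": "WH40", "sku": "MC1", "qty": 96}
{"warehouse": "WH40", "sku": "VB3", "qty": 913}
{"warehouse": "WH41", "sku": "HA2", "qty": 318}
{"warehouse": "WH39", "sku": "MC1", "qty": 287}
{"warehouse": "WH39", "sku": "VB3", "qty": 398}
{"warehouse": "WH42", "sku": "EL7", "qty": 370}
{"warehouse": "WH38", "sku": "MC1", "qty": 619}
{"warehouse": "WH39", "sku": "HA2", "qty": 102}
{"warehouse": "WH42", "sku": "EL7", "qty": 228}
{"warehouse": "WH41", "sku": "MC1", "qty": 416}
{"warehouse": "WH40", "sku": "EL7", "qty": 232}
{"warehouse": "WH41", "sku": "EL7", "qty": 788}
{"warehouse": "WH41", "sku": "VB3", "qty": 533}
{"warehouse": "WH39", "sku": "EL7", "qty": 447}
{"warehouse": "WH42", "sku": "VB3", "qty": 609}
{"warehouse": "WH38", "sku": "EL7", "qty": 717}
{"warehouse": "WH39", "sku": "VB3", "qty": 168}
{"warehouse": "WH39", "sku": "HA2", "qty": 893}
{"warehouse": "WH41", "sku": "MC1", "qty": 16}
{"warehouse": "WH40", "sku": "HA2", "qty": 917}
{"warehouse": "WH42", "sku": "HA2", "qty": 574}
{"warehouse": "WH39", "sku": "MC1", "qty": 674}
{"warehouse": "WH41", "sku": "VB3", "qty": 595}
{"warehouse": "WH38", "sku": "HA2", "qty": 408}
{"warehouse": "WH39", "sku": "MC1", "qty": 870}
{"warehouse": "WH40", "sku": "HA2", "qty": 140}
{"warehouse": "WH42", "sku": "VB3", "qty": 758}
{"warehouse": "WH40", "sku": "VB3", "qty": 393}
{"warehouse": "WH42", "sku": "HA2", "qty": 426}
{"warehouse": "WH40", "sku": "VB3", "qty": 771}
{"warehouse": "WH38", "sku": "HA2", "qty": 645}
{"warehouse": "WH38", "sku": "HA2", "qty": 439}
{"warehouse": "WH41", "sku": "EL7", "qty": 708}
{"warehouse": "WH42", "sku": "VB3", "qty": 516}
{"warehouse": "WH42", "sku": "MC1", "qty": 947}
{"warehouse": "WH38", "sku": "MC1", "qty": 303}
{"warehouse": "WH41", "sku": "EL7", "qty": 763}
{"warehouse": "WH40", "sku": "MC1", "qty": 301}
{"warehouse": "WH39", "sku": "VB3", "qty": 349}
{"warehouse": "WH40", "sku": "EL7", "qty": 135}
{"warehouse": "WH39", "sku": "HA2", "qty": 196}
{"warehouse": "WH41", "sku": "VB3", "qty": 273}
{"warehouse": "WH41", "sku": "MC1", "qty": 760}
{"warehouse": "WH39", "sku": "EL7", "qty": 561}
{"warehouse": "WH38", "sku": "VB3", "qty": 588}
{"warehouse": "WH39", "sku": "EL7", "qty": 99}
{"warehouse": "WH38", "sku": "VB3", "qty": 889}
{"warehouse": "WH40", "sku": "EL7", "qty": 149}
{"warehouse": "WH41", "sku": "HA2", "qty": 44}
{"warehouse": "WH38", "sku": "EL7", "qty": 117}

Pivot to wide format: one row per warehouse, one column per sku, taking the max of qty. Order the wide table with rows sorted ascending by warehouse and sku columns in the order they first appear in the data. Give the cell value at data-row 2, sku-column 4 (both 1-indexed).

398

With rows sorted ascending by warehouse, row 2 is warehouse=WH39. sku columns in first-appearance order: EL7, MC1, HA2, VB3; column 4 is VB3.
Long rows with warehouse=WH39, sku=VB3: max(398, 168, 349) = 398.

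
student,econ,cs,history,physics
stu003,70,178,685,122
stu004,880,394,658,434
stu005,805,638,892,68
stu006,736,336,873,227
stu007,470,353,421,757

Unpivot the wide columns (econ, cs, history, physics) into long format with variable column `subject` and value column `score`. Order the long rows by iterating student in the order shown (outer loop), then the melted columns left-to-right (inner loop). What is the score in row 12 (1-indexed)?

68

20 rows total (5 × 4). Row 12: index ⌊(12-1)/4⌋ = 2 into student → stu005; (12-1) mod 4 = 3 into the melted columns → physics.
So row 12 is (stu005, physics, 68); score = 68.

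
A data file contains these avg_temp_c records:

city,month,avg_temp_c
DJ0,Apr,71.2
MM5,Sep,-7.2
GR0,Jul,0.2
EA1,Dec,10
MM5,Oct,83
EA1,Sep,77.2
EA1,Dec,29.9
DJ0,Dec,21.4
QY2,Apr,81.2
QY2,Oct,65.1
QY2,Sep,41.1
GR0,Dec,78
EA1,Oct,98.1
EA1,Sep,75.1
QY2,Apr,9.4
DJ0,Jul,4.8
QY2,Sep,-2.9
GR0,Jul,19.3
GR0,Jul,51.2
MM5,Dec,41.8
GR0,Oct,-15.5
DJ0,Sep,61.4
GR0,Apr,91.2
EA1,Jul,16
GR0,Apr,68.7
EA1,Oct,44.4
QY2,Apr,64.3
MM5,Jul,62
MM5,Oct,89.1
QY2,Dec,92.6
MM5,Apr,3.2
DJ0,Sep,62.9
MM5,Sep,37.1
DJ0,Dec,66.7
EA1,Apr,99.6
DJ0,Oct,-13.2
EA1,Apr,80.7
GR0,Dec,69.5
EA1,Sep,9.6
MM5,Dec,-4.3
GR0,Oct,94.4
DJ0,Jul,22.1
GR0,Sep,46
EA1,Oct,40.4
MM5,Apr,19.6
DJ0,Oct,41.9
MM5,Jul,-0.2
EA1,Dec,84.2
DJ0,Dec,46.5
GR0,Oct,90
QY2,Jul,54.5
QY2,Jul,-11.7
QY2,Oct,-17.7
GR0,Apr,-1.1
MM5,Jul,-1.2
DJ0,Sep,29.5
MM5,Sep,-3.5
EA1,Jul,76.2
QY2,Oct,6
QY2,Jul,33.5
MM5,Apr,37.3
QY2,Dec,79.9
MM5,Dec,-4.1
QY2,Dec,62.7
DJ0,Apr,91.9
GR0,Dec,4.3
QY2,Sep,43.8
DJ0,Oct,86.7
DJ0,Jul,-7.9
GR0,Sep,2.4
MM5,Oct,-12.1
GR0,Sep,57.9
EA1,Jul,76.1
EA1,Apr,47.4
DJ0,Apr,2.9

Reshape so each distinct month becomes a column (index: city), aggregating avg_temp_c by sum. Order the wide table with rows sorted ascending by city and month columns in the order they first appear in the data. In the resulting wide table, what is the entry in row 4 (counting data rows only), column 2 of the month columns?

With rows sorted ascending by city, row 4 is city=MM5. month columns in first-appearance order: Apr, Sep, Jul, Dec, Oct; column 2 is Sep.
Long rows with city=MM5, month=Sep: -7.2 + 37.1 + -3.5 = 26.4.

26.4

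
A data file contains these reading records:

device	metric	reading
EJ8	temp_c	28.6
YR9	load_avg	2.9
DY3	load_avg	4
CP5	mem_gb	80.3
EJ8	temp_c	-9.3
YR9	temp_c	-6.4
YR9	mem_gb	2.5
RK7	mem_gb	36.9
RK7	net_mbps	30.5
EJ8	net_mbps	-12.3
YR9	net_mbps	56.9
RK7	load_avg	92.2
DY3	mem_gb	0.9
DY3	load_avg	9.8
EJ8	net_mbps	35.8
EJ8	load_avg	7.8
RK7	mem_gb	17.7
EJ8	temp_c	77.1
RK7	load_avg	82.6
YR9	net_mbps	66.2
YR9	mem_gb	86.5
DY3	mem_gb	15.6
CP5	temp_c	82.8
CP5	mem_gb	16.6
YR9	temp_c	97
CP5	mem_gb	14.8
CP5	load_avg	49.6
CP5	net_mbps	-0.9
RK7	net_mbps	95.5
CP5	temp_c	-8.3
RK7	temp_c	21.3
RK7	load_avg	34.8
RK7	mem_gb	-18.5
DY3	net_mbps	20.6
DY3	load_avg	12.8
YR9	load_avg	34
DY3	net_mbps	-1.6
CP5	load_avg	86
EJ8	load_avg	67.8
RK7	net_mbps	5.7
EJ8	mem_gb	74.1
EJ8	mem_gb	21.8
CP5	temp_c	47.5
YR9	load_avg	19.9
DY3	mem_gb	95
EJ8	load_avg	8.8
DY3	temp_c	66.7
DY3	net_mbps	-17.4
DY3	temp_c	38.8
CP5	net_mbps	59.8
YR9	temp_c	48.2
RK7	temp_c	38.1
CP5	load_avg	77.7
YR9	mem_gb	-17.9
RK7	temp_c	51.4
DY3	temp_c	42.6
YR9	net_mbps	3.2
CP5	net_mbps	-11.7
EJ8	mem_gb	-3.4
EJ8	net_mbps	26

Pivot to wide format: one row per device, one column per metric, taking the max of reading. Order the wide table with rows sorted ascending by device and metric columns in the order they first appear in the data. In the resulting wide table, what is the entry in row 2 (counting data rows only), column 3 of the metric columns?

95

With rows sorted ascending by device, row 2 is device=DY3. metric columns in first-appearance order: temp_c, load_avg, mem_gb, net_mbps; column 3 is mem_gb.
Long rows with device=DY3, metric=mem_gb: max(0.9, 15.6, 95) = 95.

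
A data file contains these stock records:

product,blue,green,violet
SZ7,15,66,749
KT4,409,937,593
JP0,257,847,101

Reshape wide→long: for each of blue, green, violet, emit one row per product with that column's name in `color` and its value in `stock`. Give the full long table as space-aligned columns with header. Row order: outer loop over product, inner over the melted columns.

Each (product, column) pair becomes one row: 3 × 3 = 9 rows.
For example, (SZ7, blue) → stock=15.

product  color   stock
SZ7      blue    15   
SZ7      green   66   
SZ7      violet  749  
KT4      blue    409  
KT4      green   937  
KT4      violet  593  
JP0      blue    257  
JP0      green   847  
JP0      violet  101  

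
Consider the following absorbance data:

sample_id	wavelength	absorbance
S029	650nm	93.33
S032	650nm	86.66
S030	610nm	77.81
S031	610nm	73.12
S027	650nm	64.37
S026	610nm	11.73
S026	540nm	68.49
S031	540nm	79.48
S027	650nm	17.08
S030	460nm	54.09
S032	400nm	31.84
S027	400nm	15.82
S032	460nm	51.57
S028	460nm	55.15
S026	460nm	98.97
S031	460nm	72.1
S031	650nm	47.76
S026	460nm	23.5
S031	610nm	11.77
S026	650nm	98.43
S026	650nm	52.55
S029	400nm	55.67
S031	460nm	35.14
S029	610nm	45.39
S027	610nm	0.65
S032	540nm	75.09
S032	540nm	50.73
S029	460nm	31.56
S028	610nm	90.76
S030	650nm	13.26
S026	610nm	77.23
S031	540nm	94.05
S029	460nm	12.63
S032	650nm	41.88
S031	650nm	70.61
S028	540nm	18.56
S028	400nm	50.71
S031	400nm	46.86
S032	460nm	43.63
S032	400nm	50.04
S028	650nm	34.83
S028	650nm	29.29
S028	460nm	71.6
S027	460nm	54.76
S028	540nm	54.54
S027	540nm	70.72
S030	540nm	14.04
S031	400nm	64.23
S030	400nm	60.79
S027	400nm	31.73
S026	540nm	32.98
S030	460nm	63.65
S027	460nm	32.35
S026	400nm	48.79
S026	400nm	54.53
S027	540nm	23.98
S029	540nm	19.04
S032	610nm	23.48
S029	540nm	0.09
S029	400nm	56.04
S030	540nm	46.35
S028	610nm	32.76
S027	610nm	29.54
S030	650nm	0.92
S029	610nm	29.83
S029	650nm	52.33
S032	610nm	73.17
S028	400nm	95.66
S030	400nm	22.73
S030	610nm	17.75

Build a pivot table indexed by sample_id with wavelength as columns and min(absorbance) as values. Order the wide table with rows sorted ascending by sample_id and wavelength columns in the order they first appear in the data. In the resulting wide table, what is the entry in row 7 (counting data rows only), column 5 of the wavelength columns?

With rows sorted ascending by sample_id, row 7 is sample_id=S032. wavelength columns in first-appearance order: 650nm, 610nm, 540nm, 460nm, 400nm; column 5 is 400nm.
Long rows with sample_id=S032, wavelength=400nm: min(31.84, 50.04) = 31.84.

31.84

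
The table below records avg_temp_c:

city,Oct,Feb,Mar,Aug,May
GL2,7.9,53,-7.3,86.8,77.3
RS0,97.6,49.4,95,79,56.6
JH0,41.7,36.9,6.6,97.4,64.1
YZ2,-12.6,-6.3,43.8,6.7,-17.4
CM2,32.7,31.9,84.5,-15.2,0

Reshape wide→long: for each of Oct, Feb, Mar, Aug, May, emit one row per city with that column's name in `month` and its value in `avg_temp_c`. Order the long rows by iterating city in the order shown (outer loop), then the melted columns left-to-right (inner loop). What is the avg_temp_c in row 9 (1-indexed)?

79

25 rows total (5 × 5). Row 9: index ⌊(9-1)/5⌋ = 1 into city → RS0; (9-1) mod 5 = 3 into the melted columns → Aug.
So row 9 is (RS0, Aug, 79); avg_temp_c = 79.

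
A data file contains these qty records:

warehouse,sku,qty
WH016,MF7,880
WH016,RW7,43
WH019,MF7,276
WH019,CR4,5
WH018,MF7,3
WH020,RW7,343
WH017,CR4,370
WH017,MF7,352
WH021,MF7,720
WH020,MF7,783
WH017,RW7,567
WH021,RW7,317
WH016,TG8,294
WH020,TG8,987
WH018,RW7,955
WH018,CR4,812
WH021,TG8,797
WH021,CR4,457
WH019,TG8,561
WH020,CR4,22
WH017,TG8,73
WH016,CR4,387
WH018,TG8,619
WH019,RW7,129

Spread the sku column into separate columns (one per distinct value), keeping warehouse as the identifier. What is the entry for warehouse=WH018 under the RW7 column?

Wide layout: rows indexed by warehouse, columns are the 4 distinct sku values (MF7, RW7, CR4, TG8).
Cell (warehouse=WH018, sku=RW7) draws from the long row where warehouse=WH018 and sku=RW7, which has qty=955.

955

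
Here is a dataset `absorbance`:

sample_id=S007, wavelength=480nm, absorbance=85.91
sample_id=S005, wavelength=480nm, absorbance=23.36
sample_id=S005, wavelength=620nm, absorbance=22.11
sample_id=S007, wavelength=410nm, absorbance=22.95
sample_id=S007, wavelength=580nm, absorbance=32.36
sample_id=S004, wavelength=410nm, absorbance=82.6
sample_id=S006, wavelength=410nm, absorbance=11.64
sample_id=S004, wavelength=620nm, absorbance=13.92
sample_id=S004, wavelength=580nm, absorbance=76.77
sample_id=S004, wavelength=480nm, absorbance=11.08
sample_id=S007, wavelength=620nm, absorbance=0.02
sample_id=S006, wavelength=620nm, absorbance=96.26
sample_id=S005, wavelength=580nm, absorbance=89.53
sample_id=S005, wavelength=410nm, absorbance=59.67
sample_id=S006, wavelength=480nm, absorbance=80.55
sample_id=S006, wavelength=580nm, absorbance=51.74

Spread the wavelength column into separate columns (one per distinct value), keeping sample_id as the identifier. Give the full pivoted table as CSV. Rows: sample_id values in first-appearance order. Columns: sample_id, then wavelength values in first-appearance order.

Columns: sample_id plus the 4 distinct wavelength values (480nm, 620nm, 410nm, 580nm).
For example, row S007 column 480nm takes absorbance=85.91 from the long row (S007, 480nm).

sample_id,480nm,620nm,410nm,580nm
S007,85.91,0.02,22.95,32.36
S005,23.36,22.11,59.67,89.53
S004,11.08,13.92,82.6,76.77
S006,80.55,96.26,11.64,51.74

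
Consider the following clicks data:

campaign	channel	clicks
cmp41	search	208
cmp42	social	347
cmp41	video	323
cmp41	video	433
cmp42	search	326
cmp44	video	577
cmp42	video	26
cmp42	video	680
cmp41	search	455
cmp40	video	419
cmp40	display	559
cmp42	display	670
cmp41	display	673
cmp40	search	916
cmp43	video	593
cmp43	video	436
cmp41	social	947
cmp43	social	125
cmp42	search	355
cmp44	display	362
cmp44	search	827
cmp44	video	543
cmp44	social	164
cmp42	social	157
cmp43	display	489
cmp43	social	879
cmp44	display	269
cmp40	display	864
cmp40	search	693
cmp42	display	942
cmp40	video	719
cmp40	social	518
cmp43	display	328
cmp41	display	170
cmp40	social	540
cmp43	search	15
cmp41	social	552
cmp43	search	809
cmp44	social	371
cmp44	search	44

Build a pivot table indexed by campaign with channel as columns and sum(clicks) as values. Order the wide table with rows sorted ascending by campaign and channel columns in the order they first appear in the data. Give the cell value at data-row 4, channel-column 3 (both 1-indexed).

1029

With rows sorted ascending by campaign, row 4 is campaign=cmp43. channel columns in first-appearance order: search, social, video, display; column 3 is video.
Long rows with campaign=cmp43, channel=video: 593 + 436 = 1029.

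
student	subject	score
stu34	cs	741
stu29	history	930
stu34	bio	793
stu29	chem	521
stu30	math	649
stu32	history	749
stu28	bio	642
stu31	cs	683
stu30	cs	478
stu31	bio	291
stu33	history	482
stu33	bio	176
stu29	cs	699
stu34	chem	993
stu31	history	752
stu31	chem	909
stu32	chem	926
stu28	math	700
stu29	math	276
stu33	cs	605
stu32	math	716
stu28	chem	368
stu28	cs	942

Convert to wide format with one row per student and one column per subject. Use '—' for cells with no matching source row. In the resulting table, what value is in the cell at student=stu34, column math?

No long-format row has student=stu34 and subject=math, so the cell is —.

—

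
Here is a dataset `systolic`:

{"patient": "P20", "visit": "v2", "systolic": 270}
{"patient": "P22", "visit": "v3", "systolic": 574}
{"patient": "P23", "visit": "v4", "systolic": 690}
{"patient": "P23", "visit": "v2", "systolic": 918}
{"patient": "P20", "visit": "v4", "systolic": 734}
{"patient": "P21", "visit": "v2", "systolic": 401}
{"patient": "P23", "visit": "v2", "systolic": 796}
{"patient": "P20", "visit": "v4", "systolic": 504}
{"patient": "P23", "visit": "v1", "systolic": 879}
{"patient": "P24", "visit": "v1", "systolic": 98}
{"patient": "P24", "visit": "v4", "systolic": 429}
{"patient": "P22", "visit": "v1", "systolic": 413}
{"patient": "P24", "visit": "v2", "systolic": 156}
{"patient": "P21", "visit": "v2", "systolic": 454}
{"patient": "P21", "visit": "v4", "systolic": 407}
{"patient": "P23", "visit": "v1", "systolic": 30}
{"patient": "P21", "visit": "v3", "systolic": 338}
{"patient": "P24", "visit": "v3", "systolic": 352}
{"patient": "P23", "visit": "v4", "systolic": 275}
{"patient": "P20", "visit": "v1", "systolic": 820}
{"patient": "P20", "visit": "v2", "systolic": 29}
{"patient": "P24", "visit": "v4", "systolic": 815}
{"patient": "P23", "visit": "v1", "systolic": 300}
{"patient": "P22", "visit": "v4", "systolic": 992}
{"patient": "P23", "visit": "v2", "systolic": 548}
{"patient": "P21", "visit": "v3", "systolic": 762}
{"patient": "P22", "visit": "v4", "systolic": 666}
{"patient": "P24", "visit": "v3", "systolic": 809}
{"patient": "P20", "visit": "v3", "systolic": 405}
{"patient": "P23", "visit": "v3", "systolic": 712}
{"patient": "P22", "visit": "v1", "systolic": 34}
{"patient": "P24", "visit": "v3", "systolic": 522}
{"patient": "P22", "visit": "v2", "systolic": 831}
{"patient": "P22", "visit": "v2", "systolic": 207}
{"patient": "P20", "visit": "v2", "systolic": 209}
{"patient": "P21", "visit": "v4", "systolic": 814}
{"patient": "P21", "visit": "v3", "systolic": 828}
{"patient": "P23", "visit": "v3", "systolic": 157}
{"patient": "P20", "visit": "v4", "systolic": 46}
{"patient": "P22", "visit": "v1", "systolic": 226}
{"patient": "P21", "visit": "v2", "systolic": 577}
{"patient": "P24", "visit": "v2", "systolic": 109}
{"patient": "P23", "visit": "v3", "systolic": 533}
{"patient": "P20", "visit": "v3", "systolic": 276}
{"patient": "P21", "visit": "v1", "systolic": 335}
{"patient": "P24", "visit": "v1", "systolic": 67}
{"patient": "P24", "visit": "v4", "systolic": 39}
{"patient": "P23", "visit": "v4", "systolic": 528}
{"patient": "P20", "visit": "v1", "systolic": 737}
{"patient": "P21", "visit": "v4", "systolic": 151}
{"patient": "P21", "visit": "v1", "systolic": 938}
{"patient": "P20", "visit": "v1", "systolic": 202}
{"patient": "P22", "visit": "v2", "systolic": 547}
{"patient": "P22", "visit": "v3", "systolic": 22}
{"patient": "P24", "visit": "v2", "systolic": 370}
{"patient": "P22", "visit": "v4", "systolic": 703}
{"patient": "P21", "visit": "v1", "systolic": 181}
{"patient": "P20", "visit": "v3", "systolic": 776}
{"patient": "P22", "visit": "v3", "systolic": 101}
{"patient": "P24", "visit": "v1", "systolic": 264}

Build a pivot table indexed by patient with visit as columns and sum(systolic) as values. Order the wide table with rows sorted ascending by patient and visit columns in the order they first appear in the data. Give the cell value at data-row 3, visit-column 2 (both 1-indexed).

697

With rows sorted ascending by patient, row 3 is patient=P22. visit columns in first-appearance order: v2, v3, v4, v1; column 2 is v3.
Long rows with patient=P22, visit=v3: 574 + 22 + 101 = 697.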